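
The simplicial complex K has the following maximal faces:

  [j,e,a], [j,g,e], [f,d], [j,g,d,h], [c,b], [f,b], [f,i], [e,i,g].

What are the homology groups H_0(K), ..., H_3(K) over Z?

We work with the vertex ordering a < b < c < d < e < f < g < h < i < j. The simplices of K, each written with vertices in increasing order, are:

  0-simplices (10): a, b, c, d, e, f, g, h, i, j
  1-simplices (16): ae, aj, bc, bf, df, dg, dh, dj, eg, ei, ej, fi, gh, gi, gj, hj
  2-simplices (7): aej, dgh, dgj, dhj, egi, egj, ghj
  3-simplices (1): dghj

Hence C_0 ≅ Z^10, C_1 ≅ Z^16, C_2 ≅ Z^7, C_3 ≅ Z^1.

Boundary ∂_1: C_1 → C_0 maps an edge to its endpoints' difference, ∂[p,q] = q − p.
The 10×16 boundary matrix has rank 9 and Smith normal form diag(1,1,1,1,1,1,1,1,1).

The boundary map ∂_2: C_2 → C_1 sends each 2-simplex [p,q,r] to [q,r] − [p,r] + [p,q]. For instance
  ∂egi = gi − ei + eg,
  ∂dgj = gj − dj + dg.
As a 16×7 matrix over Z this has rank 6, with invariant factors (1,1,1,1,1,1).

The boundary map ∂_3: C_3 → C_2 sends each 3-simplex σ to the alternating sum Σ_i (−1)^i (σ with its i-th vertex removed). For instance
  ∂dghj = ghj − dhj + dgj − dgh.
The resulting 7×1 matrix has rank 1, and its Smith normal form has invariant factors (1).

From H_k ≅ ker(∂_k) / im(∂_{k+1}) we obtain:

  H_0: rank C_0 − rank ∂_1 = 10 − 9 = 1, and the invariant factors of ∂_1 are all 1, so H_0 = Z.
  H_1: rank ker ∂_1 − rank ∂_2 = (16 − 9) − 6 = 1, and the invariant factors of ∂_2 are all 1, so H_1 = Z.
  H_2: rank ker ∂_2 − rank ∂_3 = (7 − 6) − 1 = 0, and the invariant factors of ∂_3 are all 1, so H_2 = 0.
  H_3: rank ker ∂_3 − rank ∂_4 = (1 − 1) − 0 = 0, and there is no ∂_4, so H_3 = 0.

As a check, the Euler characteristic is 10 − 16 + 7 − 1 = 0, which agrees with 1 − 1 + 0 − 0 = 0.

H_0 = Z,  H_1 = Z,  H_2 = 0,  H_3 = 0.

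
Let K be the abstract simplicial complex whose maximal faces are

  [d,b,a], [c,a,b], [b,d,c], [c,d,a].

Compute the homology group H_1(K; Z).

H_1 ≅ 0.

We work with the vertex ordering a < b < c < d. The simplices of K, each written with vertices in increasing order, are:

  0-simplices (4): a, b, c, d
  1-simplices (6): ab, ac, ad, bc, bd, cd
  2-simplices (4): abc, abd, acd, bcd

giving chain groups C_0 ≅ Z^4, C_1 ≅ Z^6, C_2 ≅ Z^4.

The boundary map ∂_1: C_1 → C_0 sends each edge [p,q] (with p < q) to q − p.
As a 4×6 matrix over Z this has rank 3, with invariant factors (1,1,1).

The boundary map ∂_2: C_2 → C_1 sends each 2-simplex [p,q,r] to [q,r] − [p,r] + [p,q]. For instance
  ∂bcd = cd − bd + bc,
  ∂acd = cd − ad + ac.
As a 6×4 matrix over Z this has rank 3, with invariant factors (1,1,1).

From H_k ≅ ker(∂_k) / im(∂_{k+1}) we obtain:

  H_1: rank ker ∂_1 − rank ∂_2 = (6 − 3) − 3 = 0, and the invariant factors of ∂_2 are all 1, so H_1 = 0.

(K is a triangulation of the 2-sphere S^2.)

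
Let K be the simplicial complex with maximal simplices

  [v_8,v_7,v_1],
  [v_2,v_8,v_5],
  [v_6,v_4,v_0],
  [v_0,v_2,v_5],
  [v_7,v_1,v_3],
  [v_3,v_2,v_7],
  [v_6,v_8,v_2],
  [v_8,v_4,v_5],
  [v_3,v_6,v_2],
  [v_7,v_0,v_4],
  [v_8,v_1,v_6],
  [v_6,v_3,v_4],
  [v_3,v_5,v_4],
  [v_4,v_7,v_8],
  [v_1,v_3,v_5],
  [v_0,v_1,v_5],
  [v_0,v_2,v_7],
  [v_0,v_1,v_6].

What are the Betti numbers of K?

b_0 = 1, b_1 = 2, b_2 = 1.

Fix the vertex order v_0 < v_1 < v_2 < v_3 < v_4 < v_5 < v_6 < v_7 < v_8 and write every simplex with vertices in increasing order. Then dim K = 2 and the simplices of K are:

  0-simplices (9): [v_0], [v_1], [v_2], [v_3], [v_4], [v_5], [v_6], [v_7], [v_8]
  1-simplices (27): (27 of them)
  2-simplices (18): (18 of them)

Hence C_0 ≅ Z^9, C_1 ≅ Z^27, C_2 ≅ Z^18.

∂_1: C_1 → C_0 maps an edge to its endpoints' difference, ∂[p,q] = q − p. For instance
  ∂[v_4,v_7] = [v_7] − [v_4].
This gives a 9×27 integer matrix of rank 8; reducing to Smith normal form yields diagonal entries (1,1,1,1,1,1,1,1).

∂_2: C_2 → C_1 maps a triangle to the signed sum of its edges. For instance
  ∂[v_0,v_2,v_7] = [v_2,v_7] − [v_0,v_7] + [v_0,v_2],
  ∂[v_0,v_4,v_6] = [v_4,v_6] − [v_0,v_6] + [v_0,v_4].
This gives a 27×18 integer matrix of rank 17; reducing to Smith normal form yields diagonal entries (1,1,1,1,1,1,1,1,1,1,1,1,1,1,1,1,1).

Computing H_k = (kernel of ∂_k) / (image of ∂_{k+1}):

  H_0: rank C_0 − rank ∂_1 = 9 − 8 = 1, and the invariant factors of ∂_1 are all 1, so H_0 ≅ Z.
  H_1: rank ker ∂_1 − rank ∂_2 = (27 − 8) − 17 = 2, and the invariant factors of ∂_2 are all 1, so H_1 ≅ Z^2.
  H_2: rank ker ∂_2 − rank ∂_3 = (18 − 17) − 0 = 1, and there is no ∂_3, so H_2 ≅ Z.

As a check, the Euler characteristic is 9 − 27 + 18 = 0, which agrees with 1 − 2 + 1 = 0.

Hence the Betti numbers are b_0 = 1, b_1 = 2, b_2 = 1.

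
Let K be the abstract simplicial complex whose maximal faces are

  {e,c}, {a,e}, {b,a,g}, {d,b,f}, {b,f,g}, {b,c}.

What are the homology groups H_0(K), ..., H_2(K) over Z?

H_0 ≅ Z,  H_1 ≅ Z,  H_2 = 0.

Take the total order a < b < c < d < e < f < g on the vertex set. Then K (dimension 2) consists of the simplices:

  0-simplices (7): a, b, c, d, e, f, g
  1-simplices (10): ab, ae, ag, bc, bd, bf, bg, ce, df, fg
  2-simplices (3): abg, bdf, bfg

Hence C_0 ≅ Z^7, C_1 ≅ Z^10, C_2 ≅ Z^3.

Boundary ∂_1: C_1 → C_0 is given by ∂[p,q] = [q] − [p]. For instance
  ∂ab = b − a.
The resulting 7×10 matrix has rank 6, and its Smith normal form has invariant factors (1,1,1,1,1,1).

∂_2: C_2 → C_1 maps a triangle to the signed sum of its edges. For instance
  ∂abg = bg − ag + ab,
  ∂bfg = fg − bg + bf.
The resulting 10×3 matrix has rank 3, and its Smith normal form has invariant factors (1,1,1).

Reading off H_k = ker ∂_k / im ∂_{k+1}:

  H_0: rank C_0 − rank ∂_1 = 7 − 6 = 1, and the invariant factors of ∂_1 are all 1, so H_0 = Z.
  H_1: rank ker ∂_1 − rank ∂_2 = (10 − 6) − 3 = 1, and the invariant factors of ∂_2 are all 1, so H_1 = Z.
  H_2: rank ker ∂_2 − rank ∂_3 = (3 − 3) − 0 = 0, and there is no ∂_3, so H_2 = 0.

As a check, the Euler characteristic is 7 − 10 + 3 = 0, which agrees with 1 − 1 + 0 = 0.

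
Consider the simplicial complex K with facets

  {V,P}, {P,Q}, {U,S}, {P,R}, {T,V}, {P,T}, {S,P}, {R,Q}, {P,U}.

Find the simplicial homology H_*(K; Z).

We work with the vertex ordering P < Q < R < S < T < U < V. The simplices of K, each written with vertices in increasing order, are:

  0-simplices (7): P, Q, R, S, T, U, V
  1-simplices (9): PQ, PR, PS, PT, PU, PV, QR, SU, TV

Hence C_0 ≅ Z^7, C_1 ≅ Z^9.

The boundary map ∂_1: C_1 → C_0 is given by ∂[p,q] = [q] − [p]. For instance
  ∂PS = S − P.
As a 7×9 matrix over Z this has rank 6, with invariant factors (1,1,1,1,1,1).

Reading off H_k = ker ∂_k / im ∂_{k+1}:

  H_0: rank C_0 − rank ∂_1 = 7 − 6 = 1, and the invariant factors of ∂_1 are all 1, so H_0 ≅ Z.
  H_1: rank ker ∂_1 − rank ∂_2 = (9 − 6) − 0 = 3, and there is no ∂_2, so H_1 ≅ Z^3.

(K is a triangulation of a wedge of 3 circles.)

H_0 ≅ Z,  H_1 ≅ Z^3.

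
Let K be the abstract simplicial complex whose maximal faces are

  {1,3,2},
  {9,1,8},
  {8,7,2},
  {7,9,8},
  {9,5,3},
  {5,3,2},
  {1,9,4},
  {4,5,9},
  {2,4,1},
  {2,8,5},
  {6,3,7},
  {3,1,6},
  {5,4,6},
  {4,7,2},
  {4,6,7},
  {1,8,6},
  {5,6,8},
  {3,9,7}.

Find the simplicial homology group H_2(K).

We work with the vertex ordering 1 < 2 < 3 < 4 < 5 < 6 < 7 < 8 < 9. The simplices of K, each written with vertices in increasing order, are:

  0-simplices (9): [1], [2], [3], [4], [5], [6], [7], [8], [9]
  1-simplices (27): (27 of them)
  2-simplices (18): [1,2,3], [1,2,4], [1,3,6], [1,4,9], [1,6,8], [1,8,9], [2,3,5], [2,4,7], [2,5,8], [2,7,8], [3,5,9], [3,6,7], [3,7,9], [4,5,6], [4,5,9], [4,6,7], [5,6,8], [7,8,9]

giving chain groups C_0 ≅ Z^9, C_1 ≅ Z^27, C_2 ≅ Z^18.

The boundary map ∂_1: C_1 → C_0 sends each edge [p,q] (with p < q) to q − p. For instance
  ∂[3,7] = [7] − [3].
The resulting 9×27 matrix has rank 8, and its Smith normal form has invariant factors (1,1,1,1,1,1,1,1).

∂_2: C_2 → C_1 acts by ∂[p,q,r] = [q,r] − [p,r] + [p,q]. For instance
  ∂[1,8,9] = [8,9] − [1,9] + [1,8],
  ∂[1,6,8] = [6,8] − [1,8] + [1,6].
The 27×18 boundary matrix has rank 17 and Smith normal form diag(1,1,1,1,1,1,1,1,1,1,1,1,1,1,1,1,1).

Reading off H_k = ker ∂_k / im ∂_{k+1}:

  H_2: rank ker ∂_2 − rank ∂_3 = (18 − 17) − 0 = 1, and there is no ∂_3, so H_2 = Z.

H_2 ≅ Z.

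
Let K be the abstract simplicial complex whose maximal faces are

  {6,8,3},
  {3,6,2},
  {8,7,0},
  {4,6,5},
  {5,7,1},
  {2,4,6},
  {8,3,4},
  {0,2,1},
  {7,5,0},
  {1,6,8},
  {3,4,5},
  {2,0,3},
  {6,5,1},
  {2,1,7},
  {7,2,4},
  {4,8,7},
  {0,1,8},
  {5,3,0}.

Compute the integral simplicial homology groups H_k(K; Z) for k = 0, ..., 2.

H_0 = Z,  H_1 = Z × Z/2,  H_2 = 0.

Order the vertices as 0 < 1 < 2 < 3 < 4 < 5 < 6 < 7 < 8. Listing each simplex with vertices in this order, K has dimension 2 with simplices:

  0-simplices (9): [0], [1], [2], [3], [4], [5], [6], [7], [8]
  1-simplices (27): (27 of them)
  2-simplices (18): [0,1,2], [0,1,8], [0,2,3], [0,3,5], [0,5,7], [0,7,8], [1,2,7], [1,5,6], [1,5,7], [1,6,8], [2,3,6], [2,4,6], [2,4,7], [3,4,5], [3,4,8], [3,6,8], [4,5,6], [4,7,8]

giving chain groups C_0 ≅ Z^9, C_1 ≅ Z^27, C_2 ≅ Z^18.

The boundary map ∂_1: C_1 → C_0 is given by ∂[p,q] = [q] − [p].
This gives a 9×27 integer matrix of rank 8; reducing to Smith normal form yields diagonal entries (1,1,1,1,1,1,1,1).

∂_2: C_2 → C_1 acts by ∂[p,q,r] = [q,r] − [p,r] + [p,q]. For instance
  ∂[3,4,8] = [4,8] − [3,8] + [3,4],
  ∂[0,1,2] = [1,2] − [0,2] + [0,1].
This gives a 27×18 integer matrix of rank 18; reducing to Smith normal form yields diagonal entries (1,1,1,1,1,1,1,1,1,1,1,1,1,1,1,1,1,2).

From H_k ≅ ker(∂_k) / im(∂_{k+1}) we obtain:

  H_0: rank C_0 − rank ∂_1 = 9 − 8 = 1, and the invariant factors of ∂_1 are all 1, so H_0 ≅ Z.
  H_1: rank ker ∂_1 − rank ∂_2 = (27 − 8) − 18 = 1, and ∂_2 has invariant factor 2 > 1, so H_1 ≅ Z × Z/2.
  H_2: rank ker ∂_2 − rank ∂_3 = (18 − 18) − 0 = 0, and there is no ∂_3, so H_2 ≅ 0.

(K is a triangulation of the Klein bottle.)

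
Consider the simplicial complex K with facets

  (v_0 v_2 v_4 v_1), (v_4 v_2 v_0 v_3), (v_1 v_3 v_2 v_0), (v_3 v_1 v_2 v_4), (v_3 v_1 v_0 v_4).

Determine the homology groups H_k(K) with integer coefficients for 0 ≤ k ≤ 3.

Order the vertices as v_0 < v_1 < v_2 < v_3 < v_4. Listing each simplex with vertices in this order, K has dimension 3 with simplices:

  0-simplices (5): [v_0], [v_1], [v_2], [v_3], [v_4]
  1-simplices (10): [v_0,v_1], [v_0,v_2], [v_0,v_3], [v_0,v_4], [v_1,v_2], [v_1,v_3], [v_1,v_4], [v_2,v_3], [v_2,v_4], [v_3,v_4]
  2-simplices (10): [v_0,v_1,v_2], [v_0,v_1,v_3], [v_0,v_1,v_4], [v_0,v_2,v_3], [v_0,v_2,v_4], [v_0,v_3,v_4], [v_1,v_2,v_3], [v_1,v_2,v_4], [v_1,v_3,v_4], [v_2,v_3,v_4]
  3-simplices (5): [v_0,v_1,v_2,v_3], [v_0,v_1,v_2,v_4], [v_0,v_1,v_3,v_4], [v_0,v_2,v_3,v_4], [v_1,v_2,v_3,v_4]

so the chain groups are C_0 ≅ Z^5, C_1 ≅ Z^10, C_2 ≅ Z^10, C_3 ≅ Z^5.

Boundary ∂_1: C_1 → C_0 maps an edge to its endpoints' difference, ∂[p,q] = q − p. For instance
  ∂[v_0,v_2] = [v_2] − [v_0].
This gives a 5×10 integer matrix of rank 4; reducing to Smith normal form yields diagonal entries (1,1,1,1).

Boundary ∂_2: C_2 → C_1 acts by ∂[p,q,r] = [q,r] − [p,r] + [p,q]. For instance
  ∂[v_2,v_3,v_4] = [v_3,v_4] − [v_2,v_4] + [v_2,v_3],
  ∂[v_1,v_2,v_3] = [v_2,v_3] − [v_1,v_3] + [v_1,v_2].
The 10×10 boundary matrix has rank 6 and Smith normal form diag(1,1,1,1,1,1).

The boundary map ∂_3: C_3 → C_2 sends each 3-simplex σ to the alternating sum Σ_i (−1)^i (σ with its i-th vertex removed). For instance
  ∂[v_0,v_1,v_3,v_4] = [v_1,v_3,v_4] − [v_0,v_3,v_4] + [v_0,v_1,v_4] − [v_0,v_1,v_3],
  ∂[v_0,v_2,v_3,v_4] = [v_2,v_3,v_4] − [v_0,v_3,v_4] + [v_0,v_2,v_4] − [v_0,v_2,v_3].
As a 10×5 matrix over Z this has rank 4, with invariant factors (1,1,1,1).

Reading off H_k = ker ∂_k / im ∂_{k+1}:

  H_0: rank C_0 − rank ∂_1 = 5 − 4 = 1, and the invariant factors of ∂_1 are all 1, so H_0 ≅ Z.
  H_1: rank ker ∂_1 − rank ∂_2 = (10 − 4) − 6 = 0, and the invariant factors of ∂_2 are all 1, so H_1 ≅ 0.
  H_2: rank ker ∂_2 − rank ∂_3 = (10 − 6) − 4 = 0, and the invariant factors of ∂_3 are all 1, so H_2 ≅ 0.
  H_3: rank ker ∂_3 − rank ∂_4 = (5 − 4) − 0 = 1, and there is no ∂_4, so H_3 ≅ Z.

(K is a triangulation of the 3-sphere S^3.)

H_0 ≅ Z,  H_1 = 0,  H_2 = 0,  H_3 ≅ Z.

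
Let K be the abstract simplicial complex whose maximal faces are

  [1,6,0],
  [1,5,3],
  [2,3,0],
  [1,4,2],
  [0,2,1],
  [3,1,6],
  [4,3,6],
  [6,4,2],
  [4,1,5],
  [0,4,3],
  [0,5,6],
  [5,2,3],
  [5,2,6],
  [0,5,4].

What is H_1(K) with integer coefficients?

Take the total order 0 < 1 < 2 < 3 < 4 < 5 < 6 on the vertex set. Then K (dimension 2) consists of the simplices:

  0-simplices (7): [0], [1], [2], [3], [4], [5], [6]
  1-simplices (21): [0,1], [0,2], [0,3], [0,4], [0,5], [0,6], [1,2], [1,3], [1,4], [1,5], [1,6], [2,3], [2,4], [2,5], [2,6], [3,4], [3,5], [3,6], [4,5], [4,6], [5,6]
  2-simplices (14): [0,1,2], [0,1,6], [0,2,3], [0,3,4], [0,4,5], [0,5,6], [1,2,4], [1,3,5], [1,3,6], [1,4,5], [2,3,5], [2,4,6], [2,5,6], [3,4,6]

so the chain groups are C_0 ≅ Z^7, C_1 ≅ Z^21, C_2 ≅ Z^14.

∂_1: C_1 → C_0 is given by ∂[p,q] = [q] − [p].
This gives a 7×21 integer matrix of rank 6; reducing to Smith normal form yields diagonal entries (1,1,1,1,1,1).

Boundary ∂_2: C_2 → C_1 maps a triangle to the signed sum of its edges. For instance
  ∂[0,4,5] = [4,5] − [0,5] + [0,4],
  ∂[2,5,6] = [5,6] − [2,6] + [2,5].
The resulting 21×14 matrix has rank 13, and its Smith normal form has invariant factors (1,1,1,1,1,1,1,1,1,1,1,1,1).

Now H_k = ker ∂_k / im ∂_{k+1}, so:

  H_1: rank ker ∂_1 − rank ∂_2 = (21 − 6) − 13 = 2, and the invariant factors of ∂_2 are all 1, so H_1 = Z^2.

H_1 ≅ Z^2.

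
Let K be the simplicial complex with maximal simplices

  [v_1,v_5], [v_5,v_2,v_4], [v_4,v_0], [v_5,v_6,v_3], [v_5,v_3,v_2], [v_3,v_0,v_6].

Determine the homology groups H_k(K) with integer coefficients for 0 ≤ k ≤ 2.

Fix the vertex order v_0 < v_1 < v_2 < v_3 < v_4 < v_5 < v_6 and write every simplex with vertices in increasing order. Then dim K = 2 and the simplices of K are:

  0-simplices (7): [v_0], [v_1], [v_2], [v_3], [v_4], [v_5], [v_6]
  1-simplices (11): [v_0,v_3], [v_0,v_4], [v_0,v_6], [v_1,v_5], [v_2,v_3], [v_2,v_4], [v_2,v_5], [v_3,v_5], [v_3,v_6], [v_4,v_5], [v_5,v_6]
  2-simplices (4): [v_0,v_3,v_6], [v_2,v_3,v_5], [v_2,v_4,v_5], [v_3,v_5,v_6]

giving chain groups C_0 ≅ Z^7, C_1 ≅ Z^11, C_2 ≅ Z^4.

∂_1: C_1 → C_0 maps an edge to its endpoints' difference, ∂[p,q] = q − p. For instance
  ∂[v_3,v_6] = [v_6] − [v_3].
The resulting 7×11 matrix has rank 6, and its Smith normal form has invariant factors (1,1,1,1,1,1).

∂_2: C_2 → C_1 acts by ∂[p,q,r] = [q,r] − [p,r] + [p,q]. For instance
  ∂[v_2,v_4,v_5] = [v_4,v_5] − [v_2,v_5] + [v_2,v_4],
  ∂[v_0,v_3,v_6] = [v_3,v_6] − [v_0,v_6] + [v_0,v_3].
This gives a 11×4 integer matrix of rank 4; reducing to Smith normal form yields diagonal entries (1,1,1,1).

Computing H_k = (kernel of ∂_k) / (image of ∂_{k+1}):

  H_0: rank C_0 − rank ∂_1 = 7 − 6 = 1, and the invariant factors of ∂_1 are all 1, so H_0 = Z.
  H_1: rank ker ∂_1 − rank ∂_2 = (11 − 6) − 4 = 1, and the invariant factors of ∂_2 are all 1, so H_1 = Z.
  H_2: rank ker ∂_2 − rank ∂_3 = (4 − 4) − 0 = 0, and there is no ∂_3, so H_2 = 0.

H_0 = Z,  H_1 = Z,  H_2 = 0.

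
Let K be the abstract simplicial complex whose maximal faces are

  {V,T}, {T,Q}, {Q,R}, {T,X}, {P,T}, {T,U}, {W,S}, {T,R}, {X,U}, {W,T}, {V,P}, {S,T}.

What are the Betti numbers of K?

b_0 = 1, b_1 = 4.

Take the total order P < Q < R < S < T < U < V < W < X on the vertex set. Then K (dimension 1) consists of the simplices:

  0-simplices (9): P, Q, R, S, T, U, V, W, X
  1-simplices (12): PT, PV, QR, QT, RT, ST, SW, TU, TV, TW, TX, UX

Hence C_0 ≅ Z^9, C_1 ≅ Z^12.

Boundary ∂_1: C_1 → C_0 sends each edge [p,q] (with p < q) to q − p. For instance
  ∂TX = X − T.
The 9×12 boundary matrix has rank 8 and Smith normal form diag(1,1,1,1,1,1,1,1).

Computing H_k = (kernel of ∂_k) / (image of ∂_{k+1}):

  H_0: rank C_0 − rank ∂_1 = 9 − 8 = 1, and the invariant factors of ∂_1 are all 1, so H_0 ≅ Z.
  H_1: rank ker ∂_1 − rank ∂_2 = (12 − 8) − 0 = 4, and there is no ∂_2, so H_1 ≅ Z^4.

Hence the Betti numbers are b_0 = 1, b_1 = 4.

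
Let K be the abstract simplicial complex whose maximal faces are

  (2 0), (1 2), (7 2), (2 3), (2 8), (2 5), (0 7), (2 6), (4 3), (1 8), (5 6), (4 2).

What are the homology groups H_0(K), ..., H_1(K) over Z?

We work with the vertex ordering 0 < 1 < 2 < 3 < 4 < 5 < 6 < 7 < 8. The simplices of K, each written with vertices in increasing order, are:

  0-simplices (9): [0], [1], [2], [3], [4], [5], [6], [7], [8]
  1-simplices (12): [0,2], [0,7], [1,2], [1,8], [2,3], [2,4], [2,5], [2,6], [2,7], [2,8], [3,4], [5,6]

Hence C_0 ≅ Z^9, C_1 ≅ Z^12.

Boundary ∂_1: C_1 → C_0 maps an edge to its endpoints' difference, ∂[p,q] = q − p. For instance
  ∂[0,2] = [2] − [0].
As a 9×12 matrix over Z this has rank 8, with invariant factors (1,1,1,1,1,1,1,1).

From H_k ≅ ker(∂_k) / im(∂_{k+1}) we obtain:

  H_0: rank C_0 − rank ∂_1 = 9 − 8 = 1, and the invariant factors of ∂_1 are all 1, so H_0 = Z.
  H_1: rank ker ∂_1 − rank ∂_2 = (12 − 8) − 0 = 4, and there is no ∂_2, so H_1 = Z^4.

As a check, the Euler characteristic is 9 − 12 = -3, which agrees with 1 − 4 = -3.
(K is a triangulation of a wedge of 4 circles.)

H_0 = Z,  H_1 = Z^4.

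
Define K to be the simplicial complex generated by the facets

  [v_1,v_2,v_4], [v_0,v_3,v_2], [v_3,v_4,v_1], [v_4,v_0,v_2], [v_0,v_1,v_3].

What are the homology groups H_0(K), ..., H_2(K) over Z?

H_0 = Z,  H_1 = Z,  H_2 = 0.

We work with the vertex ordering v_0 < v_1 < v_2 < v_3 < v_4. The simplices of K, each written with vertices in increasing order, are:

  0-simplices (5): [v_0], [v_1], [v_2], [v_3], [v_4]
  1-simplices (10): [v_0,v_1], [v_0,v_2], [v_0,v_3], [v_0,v_4], [v_1,v_2], [v_1,v_3], [v_1,v_4], [v_2,v_3], [v_2,v_4], [v_3,v_4]
  2-simplices (5): [v_0,v_1,v_3], [v_0,v_2,v_3], [v_0,v_2,v_4], [v_1,v_2,v_4], [v_1,v_3,v_4]

Hence C_0 ≅ Z^5, C_1 ≅ Z^10, C_2 ≅ Z^5.

Boundary ∂_1: C_1 → C_0 sends each edge [p,q] (with p < q) to q − p.
As a 5×10 matrix over Z this has rank 4, with invariant factors (1,1,1,1).

The boundary map ∂_2: C_2 → C_1 maps a triangle to the signed sum of its edges. For instance
  ∂[v_0,v_1,v_3] = [v_1,v_3] − [v_0,v_3] + [v_0,v_1],
  ∂[v_0,v_2,v_4] = [v_2,v_4] − [v_0,v_4] + [v_0,v_2].
The resulting 10×5 matrix has rank 5, and its Smith normal form has invariant factors (1,1,1,1,1).

Computing H_k = (kernel of ∂_k) / (image of ∂_{k+1}):

  H_0: rank C_0 − rank ∂_1 = 5 − 4 = 1, and the invariant factors of ∂_1 are all 1, so H_0 ≅ Z.
  H_1: rank ker ∂_1 − rank ∂_2 = (10 − 4) − 5 = 1, and the invariant factors of ∂_2 are all 1, so H_1 ≅ Z.
  H_2: rank ker ∂_2 − rank ∂_3 = (5 − 5) − 0 = 0, and there is no ∂_3, so H_2 ≅ 0.

As a check, the Euler characteristic is 5 − 10 + 5 = 0, which agrees with 1 − 1 + 0 = 0.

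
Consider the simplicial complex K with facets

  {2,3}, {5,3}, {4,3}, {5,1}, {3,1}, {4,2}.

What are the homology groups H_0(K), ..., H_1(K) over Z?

Fix the vertex order 1 < 2 < 3 < 4 < 5 and write every simplex with vertices in increasing order. Then dim K = 1 and the simplices of K are:

  0-simplices (5): [1], [2], [3], [4], [5]
  1-simplices (6): [1,3], [1,5], [2,3], [2,4], [3,4], [3,5]

so the chain groups are C_0 ≅ Z^5, C_1 ≅ Z^6.

The boundary map ∂_1: C_1 → C_0 sends each edge [p,q] (with p < q) to q − p. For instance
  ∂[1,3] = [3] − [1].
As a 5×6 matrix over Z this has rank 4, with invariant factors (1,1,1,1).

Now H_k = ker ∂_k / im ∂_{k+1}, so:

  H_0: rank C_0 − rank ∂_1 = 5 − 4 = 1, and the invariant factors of ∂_1 are all 1, so H_0 = Z.
  H_1: rank ker ∂_1 − rank ∂_2 = (6 − 4) − 0 = 2, and there is no ∂_2, so H_1 = Z^2.

As a check, the Euler characteristic is 5 − 6 = -1, which agrees with 1 − 2 = -1.
(K is a triangulation of a wedge of 2 circles.)

H_0 = Z,  H_1 = Z^2.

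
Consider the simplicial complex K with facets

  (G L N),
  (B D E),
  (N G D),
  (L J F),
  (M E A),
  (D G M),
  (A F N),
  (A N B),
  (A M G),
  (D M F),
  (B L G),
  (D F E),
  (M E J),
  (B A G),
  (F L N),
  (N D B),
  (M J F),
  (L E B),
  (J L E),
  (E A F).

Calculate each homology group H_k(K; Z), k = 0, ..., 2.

Take the total order A < B < D < E < F < G < J < L < M < N on the vertex set. Then K (dimension 2) consists of the simplices:

  0-simplices (10): A, B, D, E, F, G, J, L, M, N
  1-simplices (30): AB, AE, AF, AG, AM, AN, BD, BE, BG, BL, BN, DE, DF, DG, DM, DN, EF, EJ, EL, EM, FJ, FL, FM, FN, GL, GM, GN, JL, JM, LN
  2-simplices (20): ABG, ABN, AEF, AEM, AFN, AGM, BDE, BDN, BEL, BGL, DEF, DFM, DGM, DGN, EJL, EJM, FJL, FJM, FLN, GLN

Hence C_0 ≅ Z^10, C_1 ≅ Z^30, C_2 ≅ Z^20.

Boundary ∂_1: C_1 → C_0 is given by ∂[p,q] = [q] − [p].
The resulting 10×30 matrix has rank 9, and its Smith normal form has invariant factors (1,1,1,1,1,1,1,1,1).

∂_2: C_2 → C_1 sends each 2-simplex [p,q,r] to [q,r] − [p,r] + [p,q]. For instance
  ∂FLN = LN − FN + FL,
  ∂ABG = BG − AG + AB.
The resulting 30×20 matrix has rank 20, and its Smith normal form has invariant factors (1,1,1,1,1,1,1,1,1,1,1,1,1,1,1,1,1,1,1,2).

From H_k ≅ ker(∂_k) / im(∂_{k+1}) we obtain:

  H_0: rank C_0 − rank ∂_1 = 10 − 9 = 1, and the invariant factors of ∂_1 are all 1, so H_0 ≅ Z.
  H_1: rank ker ∂_1 − rank ∂_2 = (30 − 9) − 20 = 1, and ∂_2 has invariant factor 2 > 1, so H_1 ≅ Z ⊕ Z/2.
  H_2: rank ker ∂_2 − rank ∂_3 = (20 − 20) − 0 = 0, and there is no ∂_3, so H_2 ≅ 0.

As a check, the Euler characteristic is 10 − 30 + 20 = 0, which agrees with 1 − 1 + 0 = 0.

H_0 = Z,  H_1 = Z ⊕ Z/2,  H_2 = 0.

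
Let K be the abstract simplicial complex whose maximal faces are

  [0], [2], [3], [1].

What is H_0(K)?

K has 4 vertices.
rank ∂_0 = 0, rank ∂_1 = 0 ⇒ b_0 = 4 − 0 − 0 = 4. So H_0 = Z^4.

H_0 = Z^4.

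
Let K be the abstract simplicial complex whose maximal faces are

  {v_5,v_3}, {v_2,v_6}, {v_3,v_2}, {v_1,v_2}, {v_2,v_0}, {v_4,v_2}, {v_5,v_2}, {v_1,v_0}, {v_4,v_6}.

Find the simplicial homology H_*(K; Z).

Fix the vertex order v_0 < v_1 < v_2 < v_3 < v_4 < v_5 < v_6 and write every simplex with vertices in increasing order. Then dim K = 1 and the simplices of K are:

  0-simplices (7): [v_0], [v_1], [v_2], [v_3], [v_4], [v_5], [v_6]
  1-simplices (9): [v_0,v_1], [v_0,v_2], [v_1,v_2], [v_2,v_3], [v_2,v_4], [v_2,v_5], [v_2,v_6], [v_3,v_5], [v_4,v_6]

so the chain groups are C_0 ≅ Z^7, C_1 ≅ Z^9.

The boundary map ∂_1: C_1 → C_0 maps an edge to its endpoints' difference, ∂[p,q] = q − p. For instance
  ∂[v_0,v_1] = [v_1] − [v_0].
The resulting 7×9 matrix has rank 6, and its Smith normal form has invariant factors (1,1,1,1,1,1).

Computing H_k = (kernel of ∂_k) / (image of ∂_{k+1}):

  H_0: rank C_0 − rank ∂_1 = 7 − 6 = 1, and the invariant factors of ∂_1 are all 1, so H_0 ≅ Z.
  H_1: rank ker ∂_1 − rank ∂_2 = (9 − 6) − 0 = 3, and there is no ∂_2, so H_1 ≅ Z^3.

As a check, the Euler characteristic is 7 − 9 = -2, which agrees with 1 − 3 = -2.

H_0 ≅ Z,  H_1 ≅ Z^3.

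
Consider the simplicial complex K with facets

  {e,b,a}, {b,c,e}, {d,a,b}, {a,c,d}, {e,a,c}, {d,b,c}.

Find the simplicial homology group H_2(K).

H_2 ≅ Z.

We work with the vertex ordering a < b < c < d < e. The simplices of K, each written with vertices in increasing order, are:

  0-simplices (5): a, b, c, d, e
  1-simplices (9): ab, ac, ad, ae, bc, bd, be, cd, ce
  2-simplices (6): abd, abe, acd, ace, bcd, bce

giving chain groups C_0 ≅ Z^5, C_1 ≅ Z^9, C_2 ≅ Z^6.

Boundary ∂_1: C_1 → C_0 maps an edge to its endpoints' difference, ∂[p,q] = q − p.
The resulting 5×9 matrix has rank 4, and its Smith normal form has invariant factors (1,1,1,1).

Boundary ∂_2: C_2 → C_1 acts by ∂[p,q,r] = [q,r] − [p,r] + [p,q]. For instance
  ∂abe = be − ae + ab,
  ∂ace = ce − ae + ac.
This gives a 9×6 integer matrix of rank 5; reducing to Smith normal form yields diagonal entries (1,1,1,1,1).

Reading off H_k = ker ∂_k / im ∂_{k+1}:

  H_2: rank ker ∂_2 − rank ∂_3 = (6 − 5) − 0 = 1, and there is no ∂_3, so H_2 = Z.

(K is a triangulation of the 2-sphere S^2.)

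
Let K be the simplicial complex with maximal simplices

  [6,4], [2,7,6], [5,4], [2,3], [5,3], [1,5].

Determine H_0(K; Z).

H_0 = Z.

Take the total order 1 < 2 < 3 < 4 < 5 < 6 < 7 on the vertex set. Then K (dimension 2) consists of the simplices:

  0-simplices (7): [1], [2], [3], [4], [5], [6], [7]
  1-simplices (8): [1,5], [2,3], [2,6], [2,7], [3,5], [4,5], [4,6], [6,7]
  2-simplices (1): [2,6,7]

so the chain groups are C_0 ≅ Z^7, C_1 ≅ Z^8, C_2 ≅ Z^1.

Boundary ∂_1: C_1 → C_0 sends each edge [p,q] (with p < q) to q − p.
As a 7×8 matrix over Z this has rank 6, with invariant factors (1,1,1,1,1,1).

The boundary map ∂_2: C_2 → C_1 acts by ∂[p,q,r] = [q,r] − [p,r] + [p,q]. For instance
  ∂[2,6,7] = [6,7] − [2,7] + [2,6].
The 8×1 boundary matrix has rank 1 and Smith normal form diag(1).

Now H_k = ker ∂_k / im ∂_{k+1}, so:

  H_0: rank C_0 − rank ∂_1 = 7 − 6 = 1, and the invariant factors of ∂_1 are all 1, so H_0 ≅ Z.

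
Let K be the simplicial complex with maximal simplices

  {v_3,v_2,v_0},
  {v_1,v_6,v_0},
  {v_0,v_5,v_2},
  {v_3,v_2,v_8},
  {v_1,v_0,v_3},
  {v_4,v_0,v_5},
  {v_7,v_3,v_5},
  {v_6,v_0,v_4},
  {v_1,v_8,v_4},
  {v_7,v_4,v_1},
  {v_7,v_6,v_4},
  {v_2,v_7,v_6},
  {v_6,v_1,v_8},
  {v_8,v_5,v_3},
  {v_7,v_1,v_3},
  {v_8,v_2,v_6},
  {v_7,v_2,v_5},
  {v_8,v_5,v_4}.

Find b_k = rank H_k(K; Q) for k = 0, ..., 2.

b_0 = 1, b_1 = 1, b_2 = 0.

Take the total order v_0 < v_1 < v_2 < v_3 < v_4 < v_5 < v_6 < v_7 < v_8 on the vertex set. Then K (dimension 2) consists of the simplices:

  0-simplices (9): [v_0], [v_1], [v_2], [v_3], [v_4], [v_5], [v_6], [v_7], [v_8]
  1-simplices (27): (27 of them)
  2-simplices (18): (18 of them)

Hence C_0 ≅ Z^9, C_1 ≅ Z^27, C_2 ≅ Z^18.

Boundary ∂_1: C_1 → C_0 sends each edge [p,q] (with p < q) to q − p. For instance
  ∂[v_0,v_6] = [v_6] − [v_0].
As a 9×27 matrix over Z this has rank 8, with invariant factors (1,1,1,1,1,1,1,1).

∂_2: C_2 → C_1 maps a triangle to the signed sum of its edges. For instance
  ∂[v_0,v_1,v_3] = [v_1,v_3] − [v_0,v_3] + [v_0,v_1],
  ∂[v_1,v_6,v_8] = [v_6,v_8] − [v_1,v_8] + [v_1,v_6].
The resulting 27×18 matrix has rank 18, and its Smith normal form has invariant factors (1,1,1,1,1,1,1,1,1,1,1,1,1,1,1,1,1,2).

From H_k ≅ ker(∂_k) / im(∂_{k+1}) we obtain:

  H_0: rank C_0 − rank ∂_1 = 9 − 8 = 1, and the invariant factors of ∂_1 are all 1, so H_0 = Z.
  H_1: rank ker ∂_1 − rank ∂_2 = (27 − 8) − 18 = 1, and ∂_2 has invariant factor 2 > 1, so H_1 = Z ⊕ Z/2Z.
  H_2: rank ker ∂_2 − rank ∂_3 = (18 − 18) − 0 = 0, and there is no ∂_3, so H_2 = 0.

As a check, the Euler characteristic is 9 − 27 + 18 = 0, which agrees with 1 − 1 + 0 = 0.

Hence the Betti numbers are b_0 = 1, b_1 = 1, b_2 = 0.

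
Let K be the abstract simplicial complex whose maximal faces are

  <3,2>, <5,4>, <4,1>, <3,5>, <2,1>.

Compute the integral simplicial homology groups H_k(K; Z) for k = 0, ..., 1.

We work with the vertex ordering 1 < 2 < 3 < 4 < 5. The simplices of K, each written with vertices in increasing order, are:

  0-simplices (5): [1], [2], [3], [4], [5]
  1-simplices (5): [1,2], [1,4], [2,3], [3,5], [4,5]

giving chain groups C_0 ≅ Z^5, C_1 ≅ Z^5.

Boundary ∂_1: C_1 → C_0 maps an edge to its endpoints' difference, ∂[p,q] = q − p.
As a 5×5 matrix over Z this has rank 4, with invariant factors (1,1,1,1).

From H_k ≅ ker(∂_k) / im(∂_{k+1}) we obtain:

  H_0: rank C_0 − rank ∂_1 = 5 − 4 = 1, and the invariant factors of ∂_1 are all 1, so H_0 ≅ Z.
  H_1: rank ker ∂_1 − rank ∂_2 = (5 − 4) − 0 = 1, and there is no ∂_2, so H_1 ≅ Z.

As a check, the Euler characteristic is 5 − 5 = 0, which agrees with 1 − 1 = 0.
(K is a triangulation of the circle S^1.)

H_0 ≅ Z,  H_1 ≅ Z.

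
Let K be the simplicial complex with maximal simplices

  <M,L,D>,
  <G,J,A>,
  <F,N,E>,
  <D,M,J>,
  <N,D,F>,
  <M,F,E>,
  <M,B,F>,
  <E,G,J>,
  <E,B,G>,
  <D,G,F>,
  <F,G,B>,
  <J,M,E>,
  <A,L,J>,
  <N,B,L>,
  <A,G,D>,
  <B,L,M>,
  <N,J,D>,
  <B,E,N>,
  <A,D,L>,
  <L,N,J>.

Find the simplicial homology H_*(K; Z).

Fix the vertex order A < B < D < E < F < G < J < L < M < N and write every simplex with vertices in increasing order. Then dim K = 2 and the simplices of K are:

  0-simplices (10): A, B, D, E, F, G, J, L, M, N
  1-simplices (30): AD, AG, AJ, AL, BE, BF, BG, BL, BM, BN, DF, DG, DJ, DL, DM, DN, EF, EG, EJ, EM, EN, FG, FM, FN, GJ, JL, JM, JN, LM, LN
  2-simplices (20): ADG, ADL, AGJ, AJL, BEG, BEN, BFG, BFM, BLM, BLN, DFG, DFN, DJM, DJN, DLM, EFM, EFN, EGJ, EJM, JLN

so the chain groups are C_0 ≅ Z^10, C_1 ≅ Z^30, C_2 ≅ Z^20.

Boundary ∂_1: C_1 → C_0 sends each edge [p,q] (with p < q) to q − p. For instance
  ∂DL = L − D.
The 10×30 boundary matrix has rank 9 and Smith normal form diag(1,1,1,1,1,1,1,1,1).

Boundary ∂_2: C_2 → C_1 acts by ∂[p,q,r] = [q,r] − [p,r] + [p,q]. For instance
  ∂AGJ = GJ − AJ + AG,
  ∂BLM = LM − BM + BL.
This gives a 30×20 integer matrix of rank 20; reducing to Smith normal form yields diagonal entries (1,1,1,1,1,1,1,1,1,1,1,1,1,1,1,1,1,1,1,2).

From H_k ≅ ker(∂_k) / im(∂_{k+1}) we obtain:

  H_0: rank C_0 − rank ∂_1 = 10 − 9 = 1, and the invariant factors of ∂_1 are all 1, so H_0 ≅ Z.
  H_1: rank ker ∂_1 − rank ∂_2 = (30 − 9) − 20 = 1, and ∂_2 has invariant factor 2 > 1, so H_1 ≅ Z ⊕ Z/2Z.
  H_2: rank ker ∂_2 − rank ∂_3 = (20 − 20) − 0 = 0, and there is no ∂_3, so H_2 ≅ 0.

H_0 ≅ Z,  H_1 ≅ Z ⊕ Z/2Z,  H_2 = 0.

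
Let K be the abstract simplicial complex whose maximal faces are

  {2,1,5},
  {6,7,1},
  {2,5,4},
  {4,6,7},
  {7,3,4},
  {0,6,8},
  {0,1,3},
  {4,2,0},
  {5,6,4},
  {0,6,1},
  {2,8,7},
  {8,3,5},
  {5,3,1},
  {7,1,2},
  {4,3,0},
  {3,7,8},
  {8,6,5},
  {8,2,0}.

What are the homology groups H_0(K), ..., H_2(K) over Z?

We work with the vertex ordering 0 < 1 < 2 < 3 < 4 < 5 < 6 < 7 < 8. The simplices of K, each written with vertices in increasing order, are:

  0-simplices (9): [0], [1], [2], [3], [4], [5], [6], [7], [8]
  1-simplices (27): (27 of them)
  2-simplices (18): [0,1,3], [0,1,6], [0,2,4], [0,2,8], [0,3,4], [0,6,8], [1,2,5], [1,2,7], [1,3,5], [1,6,7], [2,4,5], [2,7,8], [3,4,7], [3,5,8], [3,7,8], [4,5,6], [4,6,7], [5,6,8]

giving chain groups C_0 ≅ Z^9, C_1 ≅ Z^27, C_2 ≅ Z^18.

Boundary ∂_1: C_1 → C_0 is given by ∂[p,q] = [q] − [p]. For instance
  ∂[0,4] = [4] − [0].
The resulting 9×27 matrix has rank 8, and its Smith normal form has invariant factors (1,1,1,1,1,1,1,1).

∂_2: C_2 → C_1 acts by ∂[p,q,r] = [q,r] − [p,r] + [p,q]. For instance
  ∂[3,7,8] = [7,8] − [3,8] + [3,7],
  ∂[0,1,3] = [1,3] − [0,3] + [0,1].
The resulting 27×18 matrix has rank 17, and its Smith normal form has invariant factors (1,1,1,1,1,1,1,1,1,1,1,1,1,1,1,1,1).

From H_k ≅ ker(∂_k) / im(∂_{k+1}) we obtain:

  H_0: rank C_0 − rank ∂_1 = 9 − 8 = 1, and the invariant factors of ∂_1 are all 1, so H_0 = Z.
  H_1: rank ker ∂_1 − rank ∂_2 = (27 − 8) − 17 = 2, and the invariant factors of ∂_2 are all 1, so H_1 = Z^2.
  H_2: rank ker ∂_2 − rank ∂_3 = (18 − 17) − 0 = 1, and there is no ∂_3, so H_2 = Z.

(K is a triangulation of the torus T^2.)

H_0 = Z,  H_1 = Z^2,  H_2 = Z.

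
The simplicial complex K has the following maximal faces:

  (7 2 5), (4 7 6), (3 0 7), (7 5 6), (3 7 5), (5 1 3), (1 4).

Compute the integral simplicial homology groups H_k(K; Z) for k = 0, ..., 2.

H_0 = Z,  H_1 = Z,  H_2 = 0.

Fix the vertex order 0 < 1 < 2 < 3 < 4 < 5 < 6 < 7 and write every simplex with vertices in increasing order. Then dim K = 2 and the simplices of K are:

  0-simplices (8): [0], [1], [2], [3], [4], [5], [6], [7]
  1-simplices (14): [0,3], [0,7], [1,3], [1,4], [1,5], [2,5], [2,7], [3,5], [3,7], [4,6], [4,7], [5,6], [5,7], [6,7]
  2-simplices (6): [0,3,7], [1,3,5], [2,5,7], [3,5,7], [4,6,7], [5,6,7]

so the chain groups are C_0 ≅ Z^8, C_1 ≅ Z^14, C_2 ≅ Z^6.

∂_1: C_1 → C_0 sends each edge [p,q] (with p < q) to q − p.
The resulting 8×14 matrix has rank 7, and its Smith normal form has invariant factors (1,1,1,1,1,1,1).

Boundary ∂_2: C_2 → C_1 maps a triangle to the signed sum of its edges. For instance
  ∂[5,6,7] = [6,7] − [5,7] + [5,6],
  ∂[1,3,5] = [3,5] − [1,5] + [1,3].
The resulting 14×6 matrix has rank 6, and its Smith normal form has invariant factors (1,1,1,1,1,1).

Computing H_k = (kernel of ∂_k) / (image of ∂_{k+1}):

  H_0: rank C_0 − rank ∂_1 = 8 − 7 = 1, and the invariant factors of ∂_1 are all 1, so H_0 = Z.
  H_1: rank ker ∂_1 − rank ∂_2 = (14 − 7) − 6 = 1, and the invariant factors of ∂_2 are all 1, so H_1 = Z.
  H_2: rank ker ∂_2 − rank ∂_3 = (6 − 6) − 0 = 0, and there is no ∂_3, so H_2 = 0.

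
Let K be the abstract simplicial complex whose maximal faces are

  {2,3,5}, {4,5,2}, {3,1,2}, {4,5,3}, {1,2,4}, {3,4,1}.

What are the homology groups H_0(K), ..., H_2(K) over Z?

H_0 ≅ Z,  H_1 = 0,  H_2 ≅ Z.

Order the vertices as 1 < 2 < 3 < 4 < 5. Listing each simplex with vertices in this order, K has dimension 2 with simplices:

  0-simplices (5): [1], [2], [3], [4], [5]
  1-simplices (9): [1,2], [1,3], [1,4], [2,3], [2,4], [2,5], [3,4], [3,5], [4,5]
  2-simplices (6): [1,2,3], [1,2,4], [1,3,4], [2,3,5], [2,4,5], [3,4,5]

so the chain groups are C_0 ≅ Z^5, C_1 ≅ Z^9, C_2 ≅ Z^6.

Boundary ∂_1: C_1 → C_0 maps an edge to its endpoints' difference, ∂[p,q] = q − p. For instance
  ∂[1,4] = [4] − [1].
This gives a 5×9 integer matrix of rank 4; reducing to Smith normal form yields diagonal entries (1,1,1,1).

∂_2: C_2 → C_1 sends each 2-simplex [p,q,r] to [q,r] − [p,r] + [p,q]. For instance
  ∂[1,2,3] = [2,3] − [1,3] + [1,2],
  ∂[2,4,5] = [4,5] − [2,5] + [2,4].
The 9×6 boundary matrix has rank 5 and Smith normal form diag(1,1,1,1,1).

From H_k ≅ ker(∂_k) / im(∂_{k+1}) we obtain:

  H_0: rank C_0 − rank ∂_1 = 5 − 4 = 1, and the invariant factors of ∂_1 are all 1, so H_0 = Z.
  H_1: rank ker ∂_1 − rank ∂_2 = (9 − 4) − 5 = 0, and the invariant factors of ∂_2 are all 1, so H_1 = 0.
  H_2: rank ker ∂_2 − rank ∂_3 = (6 − 5) − 0 = 1, and there is no ∂_3, so H_2 = Z.

(K is a triangulation of the 2-sphere S^2.)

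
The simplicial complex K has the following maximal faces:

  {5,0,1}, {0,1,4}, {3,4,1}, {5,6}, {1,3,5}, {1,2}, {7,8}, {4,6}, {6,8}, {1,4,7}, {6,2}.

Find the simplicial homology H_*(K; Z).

H_0 ≅ Z,  H_1 ≅ Z^3,  H_2 = 0.

Fix the vertex order 0 < 1 < 2 < 3 < 4 < 5 < 6 < 7 < 8 and write every simplex with vertices in increasing order. Then dim K = 2 and the simplices of K are:

  0-simplices (9): [0], [1], [2], [3], [4], [5], [6], [7], [8]
  1-simplices (16): [0,1], [0,4], [0,5], [1,2], [1,3], [1,4], [1,5], [1,7], [2,6], [3,4], [3,5], [4,6], [4,7], [5,6], [6,8], [7,8]
  2-simplices (5): [0,1,4], [0,1,5], [1,3,4], [1,3,5], [1,4,7]

so the chain groups are C_0 ≅ Z^9, C_1 ≅ Z^16, C_2 ≅ Z^5.

The boundary map ∂_1: C_1 → C_0 sends each edge [p,q] (with p < q) to q − p. For instance
  ∂[0,4] = [4] − [0].
The 9×16 boundary matrix has rank 8 and Smith normal form diag(1,1,1,1,1,1,1,1).

The boundary map ∂_2: C_2 → C_1 acts by ∂[p,q,r] = [q,r] − [p,r] + [p,q]. For instance
  ∂[0,1,5] = [1,5] − [0,5] + [0,1],
  ∂[1,3,5] = [3,5] − [1,5] + [1,3].
The 16×5 boundary matrix has rank 5 and Smith normal form diag(1,1,1,1,1).

Computing H_k = (kernel of ∂_k) / (image of ∂_{k+1}):

  H_0: rank C_0 − rank ∂_1 = 9 − 8 = 1, and the invariant factors of ∂_1 are all 1, so H_0 ≅ Z.
  H_1: rank ker ∂_1 − rank ∂_2 = (16 − 8) − 5 = 3, and the invariant factors of ∂_2 are all 1, so H_1 ≅ Z^3.
  H_2: rank ker ∂_2 − rank ∂_3 = (5 − 5) − 0 = 0, and there is no ∂_3, so H_2 ≅ 0.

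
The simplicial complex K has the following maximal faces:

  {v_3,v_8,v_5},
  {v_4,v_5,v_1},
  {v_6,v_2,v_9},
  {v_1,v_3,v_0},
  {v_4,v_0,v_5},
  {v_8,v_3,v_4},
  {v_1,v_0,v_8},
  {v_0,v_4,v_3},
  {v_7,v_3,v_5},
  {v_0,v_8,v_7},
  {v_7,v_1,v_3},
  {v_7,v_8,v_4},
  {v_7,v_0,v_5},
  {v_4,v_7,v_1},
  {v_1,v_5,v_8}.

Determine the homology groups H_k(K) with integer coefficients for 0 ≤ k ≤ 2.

Order the vertices as v_0 < v_1 < v_2 < v_3 < v_4 < v_5 < v_6 < v_7 < v_8 < v_9. Listing each simplex with vertices in this order, K has dimension 2 with simplices:

  0-simplices (10): [v_0], [v_1], [v_2], [v_3], [v_4], [v_5], [v_6], [v_7], [v_8], [v_9]
  1-simplices (24): (24 of them)
  2-simplices (15): (15 of them)

so the chain groups are C_0 ≅ Z^10, C_1 ≅ Z^24, C_2 ≅ Z^15.

∂_1: C_1 → C_0 is given by ∂[p,q] = [q] − [p].
As a 10×24 matrix over Z this has rank 8, with invariant factors (1,1,1,1,1,1,1,1).

The boundary map ∂_2: C_2 → C_1 sends each 2-simplex [p,q,r] to [q,r] − [p,r] + [p,q]. For instance
  ∂[v_2,v_6,v_9] = [v_6,v_9] − [v_2,v_9] + [v_2,v_6],
  ∂[v_0,v_1,v_8] = [v_1,v_8] − [v_0,v_8] + [v_0,v_1].
This gives a 24×15 integer matrix of rank 14; reducing to Smith normal form yields diagonal entries (1,1,1,1,1,1,1,1,1,1,1,1,1,1).

From H_k ≅ ker(∂_k) / im(∂_{k+1}) we obtain:

  H_0: rank C_0 − rank ∂_1 = 10 − 8 = 2, and the invariant factors of ∂_1 are all 1, so H_0 ≅ Z^2.
  H_1: rank ker ∂_1 − rank ∂_2 = (24 − 8) − 14 = 2, and the invariant factors of ∂_2 are all 1, so H_1 ≅ Z^2.
  H_2: rank ker ∂_2 − rank ∂_3 = (15 − 14) − 0 = 1, and there is no ∂_3, so H_2 ≅ Z.

H_0 = Z^2,  H_1 = Z^2,  H_2 = Z.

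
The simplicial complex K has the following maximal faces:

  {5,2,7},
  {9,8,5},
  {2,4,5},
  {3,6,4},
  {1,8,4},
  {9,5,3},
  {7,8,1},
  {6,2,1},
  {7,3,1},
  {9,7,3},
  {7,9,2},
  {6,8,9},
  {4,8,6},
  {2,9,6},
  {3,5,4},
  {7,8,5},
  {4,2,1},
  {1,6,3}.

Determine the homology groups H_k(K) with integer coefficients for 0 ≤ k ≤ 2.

K has 9 vertices, 27 edges, 18 triangles.
rank ∂_0 = 0, rank ∂_1 = 8 ⇒ b_0 = 9 − 0 − 8 = 1; all invariant factors of ∂_1 are 1 so no torsion. So H_0 ≅ Z.
rank ∂_1 = 8, rank ∂_2 = 18 ⇒ b_1 = 27 − 8 − 18 = 1; ∂_2 has invariant factor(s) [2] giving torsion. So H_1 ≅ Z ⊕ Z/2.
rank ∂_2 = 18, rank ∂_3 = 0 ⇒ b_2 = 18 − 18 − 0 = 0. So H_2 ≅ 0.

H_0 = Z,  H_1 = Z ⊕ Z/2,  H_2 = 0.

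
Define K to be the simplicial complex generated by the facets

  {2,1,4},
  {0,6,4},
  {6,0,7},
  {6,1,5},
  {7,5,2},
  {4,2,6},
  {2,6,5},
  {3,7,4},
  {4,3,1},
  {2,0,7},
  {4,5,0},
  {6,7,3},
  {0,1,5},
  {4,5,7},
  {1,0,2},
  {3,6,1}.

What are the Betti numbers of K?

Take the total order 0 < 1 < 2 < 3 < 4 < 5 < 6 < 7 on the vertex set. Then K (dimension 2) consists of the simplices:

  0-simplices (8): [0], [1], [2], [3], [4], [5], [6], [7]
  1-simplices (24): (24 of them)
  2-simplices (16): [0,1,2], [0,1,5], [0,2,7], [0,4,5], [0,4,6], [0,6,7], [1,2,4], [1,3,4], [1,3,6], [1,5,6], [2,4,6], [2,5,6], [2,5,7], [3,4,7], [3,6,7], [4,5,7]

Hence C_0 ≅ Z^8, C_1 ≅ Z^24, C_2 ≅ Z^16.

∂_1: C_1 → C_0 maps an edge to its endpoints' difference, ∂[p,q] = q − p. For instance
  ∂[0,5] = [5] − [0].
This gives a 8×24 integer matrix of rank 7; reducing to Smith normal form yields diagonal entries (1,1,1,1,1,1,1).

Boundary ∂_2: C_2 → C_1 maps a triangle to the signed sum of its edges. For instance
  ∂[2,5,7] = [5,7] − [2,7] + [2,5],
  ∂[0,4,5] = [4,5] − [0,5] + [0,4].
As a 24×16 matrix over Z this has rank 15, with invariant factors (1,1,1,1,1,1,1,1,1,1,1,1,1,1,1).

Computing H_k = (kernel of ∂_k) / (image of ∂_{k+1}):

  H_0: rank C_0 − rank ∂_1 = 8 − 7 = 1, and the invariant factors of ∂_1 are all 1, so H_0 ≅ Z.
  H_1: rank ker ∂_1 − rank ∂_2 = (24 − 7) − 15 = 2, and the invariant factors of ∂_2 are all 1, so H_1 ≅ Z^2.
  H_2: rank ker ∂_2 − rank ∂_3 = (16 − 15) − 0 = 1, and there is no ∂_3, so H_2 ≅ Z.

Hence the Betti numbers are b_0 = 1, b_1 = 2, b_2 = 1.

b_0 = 1, b_1 = 2, b_2 = 1.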